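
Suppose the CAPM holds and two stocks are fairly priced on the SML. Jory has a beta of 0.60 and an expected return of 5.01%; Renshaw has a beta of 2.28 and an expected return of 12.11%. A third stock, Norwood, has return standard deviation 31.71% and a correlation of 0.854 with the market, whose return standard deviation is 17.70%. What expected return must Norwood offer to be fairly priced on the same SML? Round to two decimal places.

MRP = (12.11% − 5.01%) / (2.28 − 0.60) = 4.2262%
R_f = 5.01% − 0.60 × 4.2262% = 2.4743%
β_Norwood = ρ·σ_i/σ_m = 0.854 × 31.71 / 17.70 = 1.5300
E(R_Norwood) = R_f + β × MRP = 2.4743% + 1.5300 × 4.2262% = 8.94%

8.94%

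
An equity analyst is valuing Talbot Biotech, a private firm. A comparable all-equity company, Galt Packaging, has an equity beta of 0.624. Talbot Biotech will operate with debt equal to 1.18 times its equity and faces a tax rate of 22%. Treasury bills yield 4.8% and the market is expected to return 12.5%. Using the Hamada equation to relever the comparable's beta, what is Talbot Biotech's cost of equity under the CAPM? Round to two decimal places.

14.03%

β_L = β_U × [1 + (1 − t)(D/E)] = 0.624 × [1 + (1 − 0.22) × 1.18]
    = 0.624 × [1 + 0.78 × 1.18] = 0.624 × 1.9204 = 1.1983
MRP = 12.5% − 4.8% = 7.70%
E(R) = R_f + β_L × MRP = 4.8% + 1.1983 × 7.7% = 14.03%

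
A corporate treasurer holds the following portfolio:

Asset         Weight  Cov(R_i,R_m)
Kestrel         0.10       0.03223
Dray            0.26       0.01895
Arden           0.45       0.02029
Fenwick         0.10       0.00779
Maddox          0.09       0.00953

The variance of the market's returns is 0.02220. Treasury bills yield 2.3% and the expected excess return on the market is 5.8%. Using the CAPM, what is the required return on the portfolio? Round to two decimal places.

7.24%

β_Kestrel = 0.03223 / 0.02220 = 1.4518
β_Dray = 0.01895 / 0.02220 = 0.8536
β_Arden = 0.02029 / 0.02220 = 0.9140
β_Fenwick = 0.00779 / 0.02220 = 0.3509
β_Maddox = 0.00953 / 0.02220 = 0.4293
β_P = Σ w_i β_i = 0.10×1.4518 + 0.26×0.8536 + 0.45×0.9140 + 0.10×0.3509 + 0.09×0.4293 = 0.8521
E(R_P) = R_f + β_P × MRP = 2.3% + 0.8521 × 5.8% = 7.24%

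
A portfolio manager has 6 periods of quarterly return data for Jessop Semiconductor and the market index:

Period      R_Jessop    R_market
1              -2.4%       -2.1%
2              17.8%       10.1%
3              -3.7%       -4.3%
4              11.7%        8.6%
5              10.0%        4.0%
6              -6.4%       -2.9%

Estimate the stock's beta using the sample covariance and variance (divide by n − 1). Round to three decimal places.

Mean R_i = (-2.4 + 17.8 − 3.7 + 11.7 + 10.0 − 6.4) / 6 = 4.5000%
Mean R_m = (-2.1 + 10.1 − 4.3 + 8.6 + 4.0 − 2.9) / 6 = 2.2333%
Σ(R_i − R̄_i)(R_m − R̄_m) = 299.6100  ⇒  Cov = 299.6100 / 5 = 59.9220
Σ(R_m − R̄_m)² = 193.3533  ⇒  Var(R_m) = 193.3533 / 5 = 38.6707
β = Cov / Var(R_m) = 59.9220 / 38.6707 = 1.5495

1.550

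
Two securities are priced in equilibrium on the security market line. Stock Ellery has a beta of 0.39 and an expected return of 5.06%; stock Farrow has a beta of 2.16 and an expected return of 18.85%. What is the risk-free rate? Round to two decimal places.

2.02%

Both satisfy E(R) = R_f + β·MRP, so the slope of the SML is
MRP = (18.85% − 5.06%) / (2.16 − 0.39) = 13.79% / 1.77 = 7.7910%
R_f = E(R_Ellery) − β_Ellery·MRP = 5.06% − 0.39 × 7.7910% = 2.0215%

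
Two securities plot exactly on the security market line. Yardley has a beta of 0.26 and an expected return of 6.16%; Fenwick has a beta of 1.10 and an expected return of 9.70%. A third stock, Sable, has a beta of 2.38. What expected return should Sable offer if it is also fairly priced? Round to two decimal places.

15.09%

MRP (SML slope) = (9.70% − 6.16%) / (1.10 − 0.26) = 3.54% / 0.84 = 4.2143%
R_f (intercept) = 6.16% − 0.26 × 4.2143% = 5.0643%
E(R_Sable) = R_f + β × MRP = 5.0643% + 2.38 × 4.2143% = 15.09%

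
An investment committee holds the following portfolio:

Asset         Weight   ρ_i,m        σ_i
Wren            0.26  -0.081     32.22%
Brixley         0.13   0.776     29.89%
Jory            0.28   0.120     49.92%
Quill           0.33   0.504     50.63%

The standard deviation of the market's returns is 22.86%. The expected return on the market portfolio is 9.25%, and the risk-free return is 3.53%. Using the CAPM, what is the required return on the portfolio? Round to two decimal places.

6.64%

β_Wren = -0.081 × 32.22% / 22.86% = -0.1142
β_Brixley = 0.776 × 29.89% / 22.86% = 1.0146
β_Jory = 0.120 × 49.92% / 22.86% = 0.2620
β_Quill = 0.504 × 50.63% / 22.86% = 1.1163
β_P = Σ w_i β_i = 0.26×-0.1142 + 0.13×1.0146 + 0.28×0.2620 + 0.33×1.1163 = 0.5439
MRP = 9.25% − 3.53% = 5.72%
E(R_P) = R_f + β_P × MRP = 3.53% + 0.5439 × 5.72% = 6.64%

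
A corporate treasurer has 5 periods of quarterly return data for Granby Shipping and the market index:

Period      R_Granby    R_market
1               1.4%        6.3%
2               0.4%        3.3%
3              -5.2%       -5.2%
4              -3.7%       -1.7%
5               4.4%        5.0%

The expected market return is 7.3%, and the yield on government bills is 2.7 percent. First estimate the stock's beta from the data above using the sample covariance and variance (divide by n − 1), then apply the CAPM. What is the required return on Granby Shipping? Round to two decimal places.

Mean R_i = (1.4 + 0.4 − 5.2 − 3.7 + 4.4) / 5 = -0.5400%
Mean R_m = (6.3 + 3.3 − 5.2 − 1.7 + 5.0) / 5 = 1.5400%
Σ(R_i − R̄_i)(R_m − R̄_m) = 69.6280  ⇒  Cov = 69.6280 / 4 = 17.4070
Σ(R_m − R̄_m)² = 93.6520  ⇒  Var(R_m) = 93.6520 / 4 = 23.4130
β = Cov / Var(R_m) = 17.4070 / 23.4130 = 0.7435
MRP = 7.3% − 2.7% = 4.60%
E(R) = R_f + β × MRP = 2.7% + 0.7435 × 4.6% = 6.12%

6.12%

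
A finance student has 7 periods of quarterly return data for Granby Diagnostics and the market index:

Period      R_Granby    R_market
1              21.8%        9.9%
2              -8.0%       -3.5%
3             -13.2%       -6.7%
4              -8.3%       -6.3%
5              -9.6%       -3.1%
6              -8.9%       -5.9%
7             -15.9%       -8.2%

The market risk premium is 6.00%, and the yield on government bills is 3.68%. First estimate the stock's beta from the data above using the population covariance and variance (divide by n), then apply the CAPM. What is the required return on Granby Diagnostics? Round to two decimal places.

15.76%

Mean R_i = (21.8 − 8.0 − 13.2 − 8.3 − 9.6 − 8.9 − 15.9) / 7 = -6.0143%
Mean R_m = (9.9 − 3.5 − 6.7 − 6.3 − 3.1 − 5.9 − 8.2) / 7 = -3.4000%
Σ(R_i − R̄_i)(R_m − R̄_m) = 454.0600  ⇒  Cov = 454.0600 / 7 = 64.8657
Σ(R_m − R̄_m)² = 225.5800  ⇒  Var(R_m) = 225.5800 / 7 = 32.2257
β = Cov / Var(R_m) = 64.8657 / 32.2257 = 2.0129
E(R) = R_f + β × MRP = 3.68% + 2.0129 × 6.00% = 15.76%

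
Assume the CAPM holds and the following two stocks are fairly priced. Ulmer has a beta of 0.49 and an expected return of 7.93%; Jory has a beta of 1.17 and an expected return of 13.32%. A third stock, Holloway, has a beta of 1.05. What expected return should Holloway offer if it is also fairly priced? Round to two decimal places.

12.37%

MRP (SML slope) = (13.32% − 7.93%) / (1.17 − 0.49) = 5.39% / 0.68 = 7.9265%
R_f (intercept) = 7.93% − 0.49 × 7.9265% = 4.0460%
E(R_Holloway) = R_f + β × MRP = 4.0460% + 1.05 × 7.9265% = 12.37%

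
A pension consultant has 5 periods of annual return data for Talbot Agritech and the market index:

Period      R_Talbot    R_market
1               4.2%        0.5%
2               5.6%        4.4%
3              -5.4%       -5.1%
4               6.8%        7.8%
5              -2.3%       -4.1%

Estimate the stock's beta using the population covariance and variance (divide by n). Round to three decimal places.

Mean R_i = (4.2 + 5.6 − 5.4 + 6.8 − 2.3) / 5 = 1.7800%
Mean R_m = (0.5 + 4.4 − 5.1 + 7.8 − 4.1) / 5 = 0.7000%
Σ(R_i − R̄_i)(R_m − R̄_m) = 110.5200  ⇒  Cov = 110.5200 / 5 = 22.1040
Σ(R_m − R̄_m)² = 120.8200  ⇒  Var(R_m) = 120.8200 / 5 = 24.1640
β = Cov / Var(R_m) = 22.1040 / 24.1640 = 0.9147

0.915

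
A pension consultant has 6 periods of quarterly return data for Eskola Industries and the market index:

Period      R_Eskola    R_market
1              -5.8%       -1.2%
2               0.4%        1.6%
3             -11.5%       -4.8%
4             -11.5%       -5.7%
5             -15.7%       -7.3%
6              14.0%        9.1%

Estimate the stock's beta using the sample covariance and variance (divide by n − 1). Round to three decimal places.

Mean R_i = (-5.8 + 0.4 − 11.5 − 11.5 − 15.7 + 14.0) / 6 = -5.0167%
Mean R_m = (-1.2 + 1.6 − 4.8 − 5.7 − 7.3 + 9.1) / 6 = -1.3833%
Σ(R_i − R̄_i)(R_m − R̄_m) = 328.7217  ⇒  Cov = 328.7217 / 5 = 65.7443
Σ(R_m − R̄_m)² = 184.1483  ⇒  Var(R_m) = 184.1483 / 5 = 36.8297
β = Cov / Var(R_m) = 65.7443 / 36.8297 = 1.7851

1.785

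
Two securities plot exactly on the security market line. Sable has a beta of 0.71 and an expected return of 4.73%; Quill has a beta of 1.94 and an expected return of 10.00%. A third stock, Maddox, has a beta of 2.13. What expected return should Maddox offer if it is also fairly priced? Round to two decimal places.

MRP (SML slope) = (10.00% − 4.73%) / (1.94 − 0.71) = 5.27% / 1.23 = 4.2846%
R_f (intercept) = 4.73% − 0.71 × 4.2846% = 1.6879%
E(R_Maddox) = R_f + β × MRP = 1.6879% + 2.13 × 4.2846% = 10.81%

10.81%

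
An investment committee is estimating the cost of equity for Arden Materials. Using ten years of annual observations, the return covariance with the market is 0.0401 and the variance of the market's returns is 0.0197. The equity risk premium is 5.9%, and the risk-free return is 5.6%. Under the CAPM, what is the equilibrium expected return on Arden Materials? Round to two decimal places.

17.61%

β = Cov(R_i, R_m) / Var(R_m) = 0.0401 / 0.0197 = 2.0355
E(R) = R_f + β × MRP = 5.6% + 2.0355 × 5.9% = 17.61%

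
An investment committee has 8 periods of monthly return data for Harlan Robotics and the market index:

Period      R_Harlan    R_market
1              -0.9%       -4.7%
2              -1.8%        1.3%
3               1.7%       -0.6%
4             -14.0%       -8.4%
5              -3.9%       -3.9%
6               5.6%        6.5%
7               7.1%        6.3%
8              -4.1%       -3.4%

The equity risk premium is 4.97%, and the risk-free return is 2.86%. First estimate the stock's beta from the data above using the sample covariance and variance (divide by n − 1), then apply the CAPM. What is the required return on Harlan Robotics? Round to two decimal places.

Mean R_i = (-0.9 − 1.8 + 1.7 − 14.0 − 3.9 + 5.6 + 7.1 − 4.1) / 8 = -1.2875%
Mean R_m = (-4.7 + 1.3 − 0.6 − 8.4 − 3.9 + 6.5 + 6.3 − 3.4) / 8 = -0.8625%
Σ(R_i − R̄_i)(R_m − R̄_m) = 219.8663  ⇒  Cov = 219.8663 / 7 = 31.4095
Σ(R_m − R̄_m)² = 197.4588  ⇒  Var(R_m) = 197.4588 / 7 = 28.2084
β = Cov / Var(R_m) = 31.4095 / 28.2084 = 1.1135
E(R) = R_f + β × MRP = 2.86% + 1.1135 × 4.97% = 8.39%

8.39%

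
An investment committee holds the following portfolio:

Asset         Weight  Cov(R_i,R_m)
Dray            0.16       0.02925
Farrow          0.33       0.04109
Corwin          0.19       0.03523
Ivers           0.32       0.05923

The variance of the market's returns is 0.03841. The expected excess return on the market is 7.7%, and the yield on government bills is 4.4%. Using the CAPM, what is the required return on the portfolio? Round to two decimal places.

β_Dray = 0.02925 / 0.03841 = 0.7615
β_Farrow = 0.04109 / 0.03841 = 1.0698
β_Corwin = 0.03523 / 0.03841 = 0.9172
β_Ivers = 0.05923 / 0.03841 = 1.5420
β_P = Σ w_i β_i = 0.16×0.7615 + 0.33×1.0698 + 0.19×0.9172 + 0.32×1.5420 = 1.1426
E(R_P) = R_f + β_P × MRP = 4.4% + 1.1426 × 7.7% = 13.20%

13.20%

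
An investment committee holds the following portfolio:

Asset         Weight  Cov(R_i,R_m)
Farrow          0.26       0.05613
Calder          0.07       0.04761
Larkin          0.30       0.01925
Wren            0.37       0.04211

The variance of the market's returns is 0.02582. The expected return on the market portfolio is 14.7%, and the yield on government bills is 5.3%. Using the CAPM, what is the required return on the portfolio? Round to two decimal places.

19.60%

β_Farrow = 0.05613 / 0.02582 = 2.1739
β_Calder = 0.04761 / 0.02582 = 1.8439
β_Larkin = 0.01925 / 0.02582 = 0.7455
β_Wren = 0.04211 / 0.02582 = 1.6309
β_P = Σ w_i β_i = 0.26×2.1739 + 0.07×1.8439 + 0.30×0.7455 + 0.37×1.6309 = 1.5214
MRP = 14.7% − 5.3% = 9.40%
E(R_P) = R_f + β_P × MRP = 5.3% + 1.5214 × 9.4% = 19.60%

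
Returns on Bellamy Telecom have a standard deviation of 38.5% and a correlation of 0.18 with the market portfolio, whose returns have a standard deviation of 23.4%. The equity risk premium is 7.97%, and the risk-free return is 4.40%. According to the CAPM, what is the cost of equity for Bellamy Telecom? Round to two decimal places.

β = ρ × σ_i / σ_m = 0.18 × 38.5% / 23.4% = 0.2962
E(R) = 4.40% + 0.2962 × 7.97% = 6.76%

6.76%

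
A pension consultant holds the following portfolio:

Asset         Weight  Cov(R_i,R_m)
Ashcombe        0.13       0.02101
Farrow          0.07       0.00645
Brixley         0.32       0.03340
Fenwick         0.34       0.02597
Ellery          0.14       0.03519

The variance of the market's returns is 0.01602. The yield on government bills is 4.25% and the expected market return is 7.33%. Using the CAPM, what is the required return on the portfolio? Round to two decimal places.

β_Ashcombe = 0.02101 / 0.01602 = 1.3115
β_Farrow = 0.00645 / 0.01602 = 0.4026
β_Brixley = 0.03340 / 0.01602 = 2.0849
β_Fenwick = 0.02597 / 0.01602 = 1.6211
β_Ellery = 0.03519 / 0.01602 = 2.1966
β_P = Σ w_i β_i = 0.13×1.3115 + 0.07×0.4026 + 0.32×2.0849 + 0.34×1.6211 + 0.14×2.1966 = 1.7245
MRP = 7.33% − 4.25% = 3.08%
E(R_P) = R_f + β_P × MRP = 4.25% + 1.7245 × 3.08% = 9.56%

9.56%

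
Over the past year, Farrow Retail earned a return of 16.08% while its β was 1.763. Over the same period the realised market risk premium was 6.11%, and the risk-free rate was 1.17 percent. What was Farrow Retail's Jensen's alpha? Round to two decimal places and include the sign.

CAPM benchmark = R_f + β(R_m − R_f) = 1.17% + 1.763 × 6.11% = 11.94193%
α = actual − benchmark = 16.08% − 11.94193% = +4.14%

+4.14%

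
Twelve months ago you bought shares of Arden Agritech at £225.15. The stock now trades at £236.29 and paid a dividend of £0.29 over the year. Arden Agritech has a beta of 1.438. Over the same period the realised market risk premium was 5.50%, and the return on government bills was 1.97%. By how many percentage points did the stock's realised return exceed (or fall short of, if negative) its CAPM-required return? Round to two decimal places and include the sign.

-4.80%

Realised HPR = (P1 + D1 − P0) / P0 = (236.29 + 0.29 − 225.15) / 225.15 = 11.43 / 225.15 = 5.0766%
CAPM required = R_f + β·MRP = 1.97% + 1.438 × 5.50% = 9.87900%
α = realised − required = 5.0766% − 9.87900% = -4.80%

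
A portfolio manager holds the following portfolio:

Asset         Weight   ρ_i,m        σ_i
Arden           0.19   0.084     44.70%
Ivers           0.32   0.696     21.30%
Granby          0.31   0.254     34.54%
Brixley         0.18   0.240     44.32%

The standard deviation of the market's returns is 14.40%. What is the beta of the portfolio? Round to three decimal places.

0.701

β_Arden = 0.084 × 44.70% / 14.40% = 0.2608
β_Ivers = 0.696 × 21.30% / 14.40% = 1.0295
β_Granby = 0.254 × 34.54% / 14.40% = 0.6092
β_Brixley = 0.240 × 44.32% / 14.40% = 0.7387
β_P = Σ w_i β_i = 0.19×0.2608 + 0.32×1.0295 + 0.31×0.6092 + 0.18×0.7387 = 0.7008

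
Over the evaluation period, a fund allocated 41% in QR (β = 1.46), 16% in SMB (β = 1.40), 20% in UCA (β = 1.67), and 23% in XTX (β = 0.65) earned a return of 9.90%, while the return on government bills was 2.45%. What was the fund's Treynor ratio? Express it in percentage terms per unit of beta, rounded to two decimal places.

5.70%

β_P = 0.41×1.46 + 0.16×1.40 + 0.20×1.67 + 0.23×0.65 = 1.3061
Treynor = (R_P − R_f) / β_P = (9.90% − 2.45%) / 1.3061 = 7.45% / 1.3061 = 5.70%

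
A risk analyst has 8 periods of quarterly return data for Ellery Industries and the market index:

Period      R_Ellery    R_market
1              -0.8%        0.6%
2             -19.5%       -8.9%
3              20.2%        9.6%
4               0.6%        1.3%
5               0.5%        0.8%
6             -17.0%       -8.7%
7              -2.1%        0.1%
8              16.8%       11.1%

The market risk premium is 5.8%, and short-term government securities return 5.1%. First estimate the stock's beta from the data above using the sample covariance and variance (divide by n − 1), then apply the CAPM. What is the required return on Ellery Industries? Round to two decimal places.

Mean R_i = (-0.8 − 19.5 + 20.2 + 0.6 + 0.5 − 17.0 − 2.1 + 16.8) / 8 = -0.1625%
Mean R_m = (0.6 − 8.9 + 9.6 + 1.3 + 0.8 − 8.7 + 0.1 + 11.1) / 8 = 0.7375%
Σ(R_i − R̄_i)(R_m − R̄_m) = 703.2988  ⇒  Cov = 703.2988 / 7 = 100.4713
Σ(R_m − R̄_m)² = 368.6188  ⇒  Var(R_m) = 368.6188 / 7 = 52.6598
β = Cov / Var(R_m) = 100.4713 / 52.6598 = 1.9079
E(R) = R_f + β × MRP = 5.1% + 1.9079 × 5.8% = 16.17%

16.17%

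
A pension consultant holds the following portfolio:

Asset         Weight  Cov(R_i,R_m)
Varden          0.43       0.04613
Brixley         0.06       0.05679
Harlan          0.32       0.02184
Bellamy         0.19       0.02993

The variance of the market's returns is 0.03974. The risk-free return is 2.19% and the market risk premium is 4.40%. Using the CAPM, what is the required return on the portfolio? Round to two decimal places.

β_Varden = 0.04613 / 0.03974 = 1.1608
β_Brixley = 0.05679 / 0.03974 = 1.4290
β_Harlan = 0.02184 / 0.03974 = 0.5496
β_Bellamy = 0.02993 / 0.03974 = 0.7531
β_P = Σ w_i β_i = 0.43×1.1608 + 0.06×1.4290 + 0.32×0.5496 + 0.19×0.7531 = 0.9038
E(R_P) = R_f + β_P × MRP = 2.19% + 0.9038 × 4.40% = 6.17%

6.17%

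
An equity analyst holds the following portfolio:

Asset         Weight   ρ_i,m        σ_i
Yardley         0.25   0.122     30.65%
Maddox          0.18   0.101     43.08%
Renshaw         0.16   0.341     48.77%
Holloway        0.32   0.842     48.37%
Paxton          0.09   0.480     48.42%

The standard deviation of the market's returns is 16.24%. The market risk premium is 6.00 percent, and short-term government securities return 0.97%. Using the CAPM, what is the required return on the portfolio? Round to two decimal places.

β_Yardley = 0.122 × 30.65% / 16.24% = 0.2303
β_Maddox = 0.101 × 43.08% / 16.24% = 0.2679
β_Renshaw = 0.341 × 48.77% / 16.24% = 1.0240
β_Holloway = 0.842 × 48.37% / 16.24% = 2.5079
β_Paxton = 0.480 × 48.42% / 16.24% = 1.4311
β_P = Σ w_i β_i = 0.25×0.2303 + 0.18×0.2679 + 0.16×1.0240 + 0.32×2.5079 + 0.09×1.4311 = 1.2010
E(R_P) = R_f + β_P × MRP = 0.97% + 1.2010 × 6.00% = 8.18%

8.18%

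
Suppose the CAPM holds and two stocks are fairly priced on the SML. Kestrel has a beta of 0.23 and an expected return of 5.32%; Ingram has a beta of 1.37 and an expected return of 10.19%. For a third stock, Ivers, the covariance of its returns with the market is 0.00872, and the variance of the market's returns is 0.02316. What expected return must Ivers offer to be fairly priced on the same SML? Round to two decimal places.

MRP = (10.19% − 5.32%) / (1.37 − 0.23) = 4.2719%
R_f = 5.32% − 0.23 × 4.2719% = 4.3375%
β_Ivers = Cov / Var(R_m) = 0.00872 / 0.02316 = 0.3765
E(R_Ivers) = R_f + β × MRP = 4.3375% + 0.3765 × 4.2719% = 5.95%

5.95%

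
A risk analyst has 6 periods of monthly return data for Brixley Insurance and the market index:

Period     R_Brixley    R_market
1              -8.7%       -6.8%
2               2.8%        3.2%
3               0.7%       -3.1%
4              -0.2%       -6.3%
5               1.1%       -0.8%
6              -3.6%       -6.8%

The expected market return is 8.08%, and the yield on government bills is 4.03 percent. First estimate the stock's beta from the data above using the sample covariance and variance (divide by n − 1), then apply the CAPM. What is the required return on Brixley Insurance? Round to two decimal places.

Mean R_i = (-8.7 + 2.8 + 0.7 − 0.2 + 1.1 − 3.6) / 6 = -1.3167%
Mean R_m = (-6.8 + 3.2 − 3.1 − 6.3 − 0.8 − 6.8) / 6 = -3.4333%
Σ(R_i − R̄_i)(R_m − R̄_m) = 63.6867  ⇒  Cov = 63.6867 / 5 = 12.7373
Σ(R_m − R̄_m)² = 81.9333  ⇒  Var(R_m) = 81.9333 / 5 = 16.3867
β = Cov / Var(R_m) = 12.7373 / 16.3867 = 0.7773
MRP = 8.08% − 4.03% = 4.05%
E(R) = R_f + β × MRP = 4.03% + 0.7773 × 4.05% = 7.18%

7.18%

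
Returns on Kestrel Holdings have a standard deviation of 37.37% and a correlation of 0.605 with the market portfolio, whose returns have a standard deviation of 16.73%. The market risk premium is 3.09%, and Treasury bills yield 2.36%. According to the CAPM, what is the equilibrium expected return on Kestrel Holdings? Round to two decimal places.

6.54%

β = ρ × σ_i / σ_m = 0.605 × 37.37% / 16.73% = 1.3514
E(R) = 2.36% + 1.3514 × 3.09% = 6.54%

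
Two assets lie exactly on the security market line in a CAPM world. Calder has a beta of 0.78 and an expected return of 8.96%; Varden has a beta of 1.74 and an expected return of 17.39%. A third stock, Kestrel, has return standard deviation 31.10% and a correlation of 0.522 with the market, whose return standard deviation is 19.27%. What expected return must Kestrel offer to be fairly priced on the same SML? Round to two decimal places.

MRP = (17.39% − 8.96%) / (1.74 − 0.78) = 8.7813%
R_f = 8.96% − 0.78 × 8.7813% = 2.1106%
β_Kestrel = ρ·σ_i/σ_m = 0.522 × 31.10 / 19.27 = 0.8425
E(R_Kestrel) = R_f + β × MRP = 2.1106% + 0.8425 × 8.7813% = 9.51%

9.51%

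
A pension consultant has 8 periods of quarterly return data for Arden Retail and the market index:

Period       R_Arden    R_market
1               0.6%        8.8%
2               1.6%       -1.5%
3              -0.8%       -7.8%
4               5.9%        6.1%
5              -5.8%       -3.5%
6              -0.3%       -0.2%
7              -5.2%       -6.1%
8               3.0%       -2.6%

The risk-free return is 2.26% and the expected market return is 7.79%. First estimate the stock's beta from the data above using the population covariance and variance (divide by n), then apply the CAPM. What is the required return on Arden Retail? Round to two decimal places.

4.41%

Mean R_i = (0.6 + 1.6 − 0.8 + 5.9 − 5.8 − 0.3 − 5.2 + 3.0) / 8 = -0.1250%
Mean R_m = (8.8 − 1.5 − 7.8 + 6.1 − 3.5 − 0.2 − 6.1 − 2.6) / 8 = -0.8500%
Σ(R_i − R̄_i)(R_m − R̄_m) = 88.5400  ⇒  Cov = 88.5400 / 8 = 11.0675
Σ(R_m − R̄_m)² = 228.2200  ⇒  Var(R_m) = 228.2200 / 8 = 28.5275
β = Cov / Var(R_m) = 11.0675 / 28.5275 = 0.3880
MRP = 7.79% − 2.26% = 5.53%
E(R) = R_f + β × MRP = 2.26% + 0.3880 × 5.53% = 4.41%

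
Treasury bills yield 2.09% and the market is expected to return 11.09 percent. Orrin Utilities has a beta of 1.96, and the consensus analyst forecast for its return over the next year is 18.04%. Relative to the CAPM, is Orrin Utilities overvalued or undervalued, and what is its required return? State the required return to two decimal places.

MRP = 11.09% − 2.09% = 9.00%
Required return = R_f + β·MRP = 2.09% + 1.96 × 9.00% = 19.73%
Forecast 18.04% < required 19.73% → the stock plots below the SML → overvalued.

Overvalued; required return 19.73%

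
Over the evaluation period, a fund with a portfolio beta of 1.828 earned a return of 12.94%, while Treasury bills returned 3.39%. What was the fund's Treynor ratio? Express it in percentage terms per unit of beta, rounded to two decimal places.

Treynor = (R_P − R_f) / β_P = (12.94% − 3.39%) / 1.8280 = 9.55% / 1.8280 = 5.22%

5.22%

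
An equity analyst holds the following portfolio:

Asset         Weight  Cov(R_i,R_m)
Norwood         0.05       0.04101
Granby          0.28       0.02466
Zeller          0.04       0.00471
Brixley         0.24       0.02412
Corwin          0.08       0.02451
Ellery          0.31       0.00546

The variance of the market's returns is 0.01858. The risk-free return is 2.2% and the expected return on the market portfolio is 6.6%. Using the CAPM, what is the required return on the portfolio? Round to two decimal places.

6.60%

β_Norwood = 0.04101 / 0.01858 = 2.2072
β_Granby = 0.02466 / 0.01858 = 1.3272
β_Zeller = 0.00471 / 0.01858 = 0.2535
β_Brixley = 0.02412 / 0.01858 = 1.2982
β_Corwin = 0.02451 / 0.01858 = 1.3192
β_Ellery = 0.00546 / 0.01858 = 0.2939
β_P = Σ w_i β_i = 0.05×2.2072 + 0.28×1.3272 + 0.04×0.2535 + 0.24×1.2982 + 0.08×1.3192 + 0.31×0.2939 = 1.0003
MRP = 6.6% − 2.2% = 4.40%
E(R_P) = R_f + β_P × MRP = 2.2% + 1.0003 × 4.4% = 6.60%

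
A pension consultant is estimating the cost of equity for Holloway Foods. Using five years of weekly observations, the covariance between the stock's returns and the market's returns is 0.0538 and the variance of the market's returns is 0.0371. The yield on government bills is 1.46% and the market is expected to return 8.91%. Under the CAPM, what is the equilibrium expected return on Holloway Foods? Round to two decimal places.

12.26%

β = Cov(R_i, R_m) / Var(R_m) = 0.0538 / 0.0371 = 1.4501
MRP = 8.91% − 1.46% = 7.45%
E(R) = R_f + β × MRP = 1.46% + 1.4501 × 7.45% = 12.26%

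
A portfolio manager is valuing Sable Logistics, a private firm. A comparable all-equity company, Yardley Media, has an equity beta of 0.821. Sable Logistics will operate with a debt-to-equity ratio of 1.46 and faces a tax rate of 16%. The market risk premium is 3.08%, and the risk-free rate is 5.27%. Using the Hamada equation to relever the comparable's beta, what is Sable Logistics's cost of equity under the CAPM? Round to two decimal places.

β_L = β_U × [1 + (1 − t)(D/E)] = 0.821 × [1 + (1 − 0.16) × 1.46]
    = 0.821 × [1 + 0.84 × 1.46] = 0.821 × 2.2264 = 1.8279
E(R) = R_f + β_L × MRP = 5.27% + 1.8279 × 3.08% = 10.90%

10.90%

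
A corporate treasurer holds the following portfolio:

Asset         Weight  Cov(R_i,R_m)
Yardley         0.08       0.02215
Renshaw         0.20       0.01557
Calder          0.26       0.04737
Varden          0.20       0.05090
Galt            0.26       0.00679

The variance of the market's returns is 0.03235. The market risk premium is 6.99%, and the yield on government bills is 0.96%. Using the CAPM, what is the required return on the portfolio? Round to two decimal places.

β_Yardley = 0.02215 / 0.03235 = 0.6847
β_Renshaw = 0.01557 / 0.03235 = 0.4813
β_Calder = 0.04737 / 0.03235 = 1.4643
β_Varden = 0.05090 / 0.03235 = 1.5734
β_Galt = 0.00679 / 0.03235 = 0.2099
β_P = Σ w_i β_i = 0.08×0.6847 + 0.20×0.4813 + 0.26×1.4643 + 0.20×1.5734 + 0.26×0.2099 = 0.9010
E(R_P) = R_f + β_P × MRP = 0.96% + 0.9010 × 6.99% = 7.26%

7.26%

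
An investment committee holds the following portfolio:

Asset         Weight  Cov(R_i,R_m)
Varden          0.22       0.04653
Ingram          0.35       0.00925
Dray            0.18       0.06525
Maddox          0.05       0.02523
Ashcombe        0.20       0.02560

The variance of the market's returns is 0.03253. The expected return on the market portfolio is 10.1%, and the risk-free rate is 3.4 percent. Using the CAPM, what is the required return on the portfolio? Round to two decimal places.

9.91%

β_Varden = 0.04653 / 0.03253 = 1.4304
β_Ingram = 0.00925 / 0.03253 = 0.2844
β_Dray = 0.06525 / 0.03253 = 2.0058
β_Maddox = 0.02523 / 0.03253 = 0.7756
β_Ashcombe = 0.02560 / 0.03253 = 0.7870
β_P = Σ w_i β_i = 0.22×1.4304 + 0.35×0.2844 + 0.18×2.0058 + 0.05×0.7756 + 0.20×0.7870 = 0.9715
MRP = 10.1% − 3.4% = 6.70%
E(R_P) = R_f + β_P × MRP = 3.4% + 0.9715 × 6.7% = 9.91%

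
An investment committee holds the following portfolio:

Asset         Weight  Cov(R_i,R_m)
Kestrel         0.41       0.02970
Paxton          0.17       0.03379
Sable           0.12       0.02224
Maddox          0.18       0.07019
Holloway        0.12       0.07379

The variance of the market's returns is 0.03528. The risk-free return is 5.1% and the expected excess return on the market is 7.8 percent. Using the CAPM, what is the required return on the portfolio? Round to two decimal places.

14.40%

β_Kestrel = 0.02970 / 0.03528 = 0.8418
β_Paxton = 0.03379 / 0.03528 = 0.9578
β_Sable = 0.02224 / 0.03528 = 0.6304
β_Maddox = 0.07019 / 0.03528 = 1.9895
β_Holloway = 0.07379 / 0.03528 = 2.0916
β_P = Σ w_i β_i = 0.41×0.8418 + 0.17×0.9578 + 0.12×0.6304 + 0.18×1.9895 + 0.12×2.0916 = 1.1927
E(R_P) = R_f + β_P × MRP = 5.1% + 1.1927 × 7.8% = 14.40%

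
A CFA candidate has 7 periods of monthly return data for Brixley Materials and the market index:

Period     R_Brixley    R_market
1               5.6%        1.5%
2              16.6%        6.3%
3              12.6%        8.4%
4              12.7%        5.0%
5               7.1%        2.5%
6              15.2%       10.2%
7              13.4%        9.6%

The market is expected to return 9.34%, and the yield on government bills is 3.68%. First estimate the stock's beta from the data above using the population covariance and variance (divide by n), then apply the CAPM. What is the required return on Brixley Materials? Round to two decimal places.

9.10%

Mean R_i = (5.6 + 16.6 + 12.6 + 12.7 + 7.1 + 15.2 + 13.4) / 7 = 11.8857%
Mean R_m = (1.5 + 6.3 + 8.4 + 5.0 + 2.5 + 10.2 + 9.6) / 7 = 6.2143%
Σ(R_i − R̄_i)(R_m − R̄_m) = 66.7214  ⇒  Cov = 66.7214 / 7 = 9.5316
Σ(R_m − R̄_m)² = 69.6286  ⇒  Var(R_m) = 69.6286 / 7 = 9.9469
β = Cov / Var(R_m) = 9.5316 / 9.9469 = 0.9582
MRP = 9.34% − 3.68% = 5.66%
E(R) = R_f + β × MRP = 3.68% + 0.9582 × 5.66% = 9.10%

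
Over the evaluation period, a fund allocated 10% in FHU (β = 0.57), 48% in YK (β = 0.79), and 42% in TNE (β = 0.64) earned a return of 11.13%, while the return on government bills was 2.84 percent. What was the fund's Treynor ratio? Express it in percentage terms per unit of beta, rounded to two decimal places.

11.76%

β_P = 0.10×0.57 + 0.48×0.79 + 0.42×0.64 = 0.7050
Treynor = (R_P − R_f) / β_P = (11.13% − 2.84%) / 0.7050 = 8.29% / 0.7050 = 11.76%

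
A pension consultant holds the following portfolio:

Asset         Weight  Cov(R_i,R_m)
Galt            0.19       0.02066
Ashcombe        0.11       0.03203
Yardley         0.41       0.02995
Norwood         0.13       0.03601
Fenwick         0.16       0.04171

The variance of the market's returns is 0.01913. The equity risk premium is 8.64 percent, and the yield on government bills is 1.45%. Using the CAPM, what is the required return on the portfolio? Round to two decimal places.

15.49%

β_Galt = 0.02066 / 0.01913 = 1.0800
β_Ashcombe = 0.03203 / 0.01913 = 1.6743
β_Yardley = 0.02995 / 0.01913 = 1.5656
β_Norwood = 0.03601 / 0.01913 = 1.8824
β_Fenwick = 0.04171 / 0.01913 = 2.1803
β_P = Σ w_i β_i = 0.19×1.0800 + 0.11×1.6743 + 0.41×1.5656 + 0.13×1.8824 + 0.16×2.1803 = 1.6248
E(R_P) = R_f + β_P × MRP = 1.45% + 1.6248 × 8.64% = 15.49%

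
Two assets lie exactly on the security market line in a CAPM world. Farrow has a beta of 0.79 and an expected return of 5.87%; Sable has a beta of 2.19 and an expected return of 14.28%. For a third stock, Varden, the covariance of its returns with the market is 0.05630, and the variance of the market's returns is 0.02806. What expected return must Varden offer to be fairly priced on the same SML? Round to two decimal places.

13.18%

MRP = (14.28% − 5.87%) / (2.19 − 0.79) = 6.0071%
R_f = 5.87% − 0.79 × 6.0071% = 1.1244%
β_Varden = Cov / Var(R_m) = 0.05630 / 0.02806 = 2.0064
E(R_Varden) = R_f + β × MRP = 1.1244% + 2.0064 × 6.0071% = 13.18%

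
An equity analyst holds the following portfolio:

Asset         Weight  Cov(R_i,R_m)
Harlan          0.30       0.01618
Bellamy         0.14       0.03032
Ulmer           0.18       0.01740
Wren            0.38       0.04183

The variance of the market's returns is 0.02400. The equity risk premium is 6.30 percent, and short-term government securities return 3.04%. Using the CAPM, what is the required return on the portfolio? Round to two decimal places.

β_Harlan = 0.01618 / 0.02400 = 0.6742
β_Bellamy = 0.03032 / 0.02400 = 1.2633
β_Ulmer = 0.01740 / 0.02400 = 0.7250
β_Wren = 0.04183 / 0.02400 = 1.7429
β_P = Σ w_i β_i = 0.30×0.6742 + 0.14×1.2633 + 0.18×0.7250 + 0.38×1.7429 = 1.1719
E(R_P) = R_f + β_P × MRP = 3.04% + 1.1719 × 6.30% = 10.42%

10.42%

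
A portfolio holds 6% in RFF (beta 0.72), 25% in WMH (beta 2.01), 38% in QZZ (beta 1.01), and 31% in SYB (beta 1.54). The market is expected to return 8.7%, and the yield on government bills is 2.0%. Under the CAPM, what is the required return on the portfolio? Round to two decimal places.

β_P = Σ w_i β_i = 0.06×0.72 + 0.25×2.01 + 0.38×1.01 + 0.31×1.54 = 1.4069
MRP = 8.7% − 2.0% = 6.70%
E(R_P) = R_f + β_P × MRP = 2.0% + 1.4069 × 6.7% = 11.43%

11.43%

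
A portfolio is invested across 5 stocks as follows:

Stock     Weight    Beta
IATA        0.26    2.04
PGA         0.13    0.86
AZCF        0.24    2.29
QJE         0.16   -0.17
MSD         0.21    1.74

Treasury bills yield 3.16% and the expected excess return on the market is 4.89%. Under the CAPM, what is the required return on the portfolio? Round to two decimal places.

10.64%

β_P = Σ w_i β_i = 0.26×2.04 + 0.13×0.86 + 0.24×2.29 + 0.16×-0.17 + 0.21×1.74 = 1.5300
E(R_P) = R_f + β_P × MRP = 3.16% + 1.5300 × 4.89% = 10.64%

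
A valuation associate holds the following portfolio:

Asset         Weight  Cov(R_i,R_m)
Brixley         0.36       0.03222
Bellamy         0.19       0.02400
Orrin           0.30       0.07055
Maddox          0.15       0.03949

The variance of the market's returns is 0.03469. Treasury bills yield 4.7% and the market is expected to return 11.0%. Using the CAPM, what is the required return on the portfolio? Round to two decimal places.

12.55%

β_Brixley = 0.03222 / 0.03469 = 0.9288
β_Bellamy = 0.02400 / 0.03469 = 0.6918
β_Orrin = 0.07055 / 0.03469 = 2.0337
β_Maddox = 0.03949 / 0.03469 = 1.1384
β_P = Σ w_i β_i = 0.36×0.9288 + 0.19×0.6918 + 0.30×2.0337 + 0.15×1.1384 = 1.2467
MRP = 11.0% − 4.7% = 6.30%
E(R_P) = R_f + β_P × MRP = 4.7% + 1.2467 × 6.3% = 12.55%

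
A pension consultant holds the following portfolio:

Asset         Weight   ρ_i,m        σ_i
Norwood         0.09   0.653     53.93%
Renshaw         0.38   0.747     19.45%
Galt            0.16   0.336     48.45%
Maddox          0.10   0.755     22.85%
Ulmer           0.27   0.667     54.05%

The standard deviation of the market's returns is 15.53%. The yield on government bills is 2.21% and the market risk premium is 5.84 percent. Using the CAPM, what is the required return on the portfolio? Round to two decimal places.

β_Norwood = 0.653 × 53.93% / 15.53% = 2.2676
β_Renshaw = 0.747 × 19.45% / 15.53% = 0.9356
β_Galt = 0.336 × 48.45% / 15.53% = 1.0482
β_Maddox = 0.755 × 22.85% / 15.53% = 1.1109
β_Ulmer = 0.667 × 54.05% / 15.53% = 2.3214
β_P = Σ w_i β_i = 0.09×2.2676 + 0.38×0.9356 + 0.16×1.0482 + 0.10×1.1109 + 0.27×2.3214 = 1.4652
E(R_P) = R_f + β_P × MRP = 2.21% + 1.4652 × 5.84% = 10.77%

10.77%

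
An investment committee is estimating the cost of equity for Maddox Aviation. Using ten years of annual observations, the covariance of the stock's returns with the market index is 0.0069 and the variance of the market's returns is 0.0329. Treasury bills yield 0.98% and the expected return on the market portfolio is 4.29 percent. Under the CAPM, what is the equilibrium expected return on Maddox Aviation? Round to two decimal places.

1.67%

β = Cov(R_i, R_m) / Var(R_m) = 0.0069 / 0.0329 = 0.2097
MRP = 4.29% − 0.98% = 3.31%
E(R) = R_f + β × MRP = 0.98% + 0.2097 × 3.31% = 1.67%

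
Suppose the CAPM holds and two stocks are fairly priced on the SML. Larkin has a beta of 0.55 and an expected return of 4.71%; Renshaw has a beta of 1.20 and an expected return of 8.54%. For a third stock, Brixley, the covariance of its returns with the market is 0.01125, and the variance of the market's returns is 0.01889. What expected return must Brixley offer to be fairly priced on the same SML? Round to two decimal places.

MRP = (8.54% − 4.71%) / (1.20 − 0.55) = 5.8923%
R_f = 4.71% − 0.55 × 5.8923% = 1.4692%
β_Brixley = Cov / Var(R_m) = 0.01125 / 0.01889 = 0.5956
E(R_Brixley) = R_f + β × MRP = 1.4692% + 0.5956 × 5.8923% = 4.98%

4.98%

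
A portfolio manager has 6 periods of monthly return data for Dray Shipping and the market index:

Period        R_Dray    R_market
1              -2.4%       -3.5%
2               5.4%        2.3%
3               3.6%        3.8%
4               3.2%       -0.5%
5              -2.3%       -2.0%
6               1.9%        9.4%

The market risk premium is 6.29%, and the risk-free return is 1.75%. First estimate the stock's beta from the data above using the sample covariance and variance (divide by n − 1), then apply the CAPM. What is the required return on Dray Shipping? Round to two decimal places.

4.07%

Mean R_i = (-2.4 + 5.4 + 3.6 + 3.2 − 2.3 + 1.9) / 6 = 1.5667%
Mean R_m = (-3.5 + 2.3 + 3.8 − 0.5 − 2.0 + 9.4) / 6 = 1.5833%
Σ(R_i − R̄_i)(R_m − R̄_m) = 40.4767  ⇒  Cov = 40.4767 / 5 = 8.0953
Σ(R_m − R̄_m)² = 109.5483  ⇒  Var(R_m) = 109.5483 / 5 = 21.9097
β = Cov / Var(R_m) = 8.0953 / 21.9097 = 0.3695
E(R) = R_f + β × MRP = 1.75% + 0.3695 × 6.29% = 4.07%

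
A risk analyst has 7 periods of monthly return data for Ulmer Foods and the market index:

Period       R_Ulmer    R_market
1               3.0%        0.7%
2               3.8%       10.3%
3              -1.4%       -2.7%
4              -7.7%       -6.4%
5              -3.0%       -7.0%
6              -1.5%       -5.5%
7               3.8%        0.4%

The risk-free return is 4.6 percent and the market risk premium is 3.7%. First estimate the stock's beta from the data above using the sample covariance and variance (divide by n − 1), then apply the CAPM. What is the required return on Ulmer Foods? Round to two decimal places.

6.64%

Mean R_i = (3.0 + 3.8 − 1.4 − 7.7 − 3.0 − 1.5 + 3.8) / 7 = -0.4286%
Mean R_m = (0.7 + 10.3 − 2.7 − 6.4 − 7.0 − 5.5 + 0.4) / 7 = -1.4571%
Σ(R_i − R̄_i)(R_m − R̄_m) = 120.6986  ⇒  Cov = 120.6986 / 6 = 20.1164
Σ(R_m − R̄_m)² = 219.3771  ⇒  Var(R_m) = 219.3771 / 6 = 36.5629
β = Cov / Var(R_m) = 20.1164 / 36.5629 = 0.5502
E(R) = R_f + β × MRP = 4.6% + 0.5502 × 3.7% = 6.64%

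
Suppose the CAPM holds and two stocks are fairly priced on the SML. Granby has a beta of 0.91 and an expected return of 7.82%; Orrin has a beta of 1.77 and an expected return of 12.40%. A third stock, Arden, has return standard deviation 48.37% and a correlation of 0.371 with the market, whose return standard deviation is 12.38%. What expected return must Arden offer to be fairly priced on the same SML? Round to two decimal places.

10.69%

MRP = (12.40% − 7.82%) / (1.77 − 0.91) = 5.3256%
R_f = 7.82% − 0.91 × 5.3256% = 2.9737%
β_Arden = ρ·σ_i/σ_m = 0.371 × 48.37 / 12.38 = 1.4495
E(R_Arden) = R_f + β × MRP = 2.9737% + 1.4495 × 5.3256% = 10.69%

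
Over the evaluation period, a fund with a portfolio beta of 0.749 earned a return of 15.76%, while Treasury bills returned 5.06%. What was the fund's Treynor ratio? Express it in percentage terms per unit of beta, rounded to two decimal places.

Treynor = (R_P − R_f) / β_P = (15.76% − 5.06%) / 0.7490 = 10.70% / 0.7490 = 14.29%

14.29%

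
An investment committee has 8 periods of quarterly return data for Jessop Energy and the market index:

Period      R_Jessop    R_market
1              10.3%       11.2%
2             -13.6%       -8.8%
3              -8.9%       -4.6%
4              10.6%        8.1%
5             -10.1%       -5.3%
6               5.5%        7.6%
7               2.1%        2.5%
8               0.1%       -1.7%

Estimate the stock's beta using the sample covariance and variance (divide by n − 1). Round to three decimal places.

Mean R_i = (10.3 − 13.6 − 8.9 + 10.6 − 10.1 + 5.5 + 2.1 + 0.1) / 8 = -0.5000%
Mean R_m = (11.2 − 8.8 − 4.6 + 8.1 − 5.3 + 7.6 + 2.5 − 1.7) / 8 = 1.1250%
Σ(R_i − R̄_i)(R_m − R̄_m) = 466.7500  ⇒  Cov = 466.7500 / 7 = 66.6786
Σ(R_m − R̄_m)² = 374.5150  ⇒  Var(R_m) = 374.5150 / 7 = 53.5021
β = Cov / Var(R_m) = 66.6786 / 53.5021 = 1.2463

1.246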